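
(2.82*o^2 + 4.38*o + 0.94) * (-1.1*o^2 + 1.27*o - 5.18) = -3.102*o^4 - 1.2366*o^3 - 10.079*o^2 - 21.4946*o - 4.8692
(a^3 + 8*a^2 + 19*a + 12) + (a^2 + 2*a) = a^3 + 9*a^2 + 21*a + 12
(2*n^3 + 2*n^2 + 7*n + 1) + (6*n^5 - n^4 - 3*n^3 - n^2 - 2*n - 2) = 6*n^5 - n^4 - n^3 + n^2 + 5*n - 1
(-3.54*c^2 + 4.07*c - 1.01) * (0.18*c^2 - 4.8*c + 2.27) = -0.6372*c^4 + 17.7246*c^3 - 27.7536*c^2 + 14.0869*c - 2.2927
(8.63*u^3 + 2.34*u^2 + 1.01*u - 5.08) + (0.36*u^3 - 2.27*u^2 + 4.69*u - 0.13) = 8.99*u^3 + 0.0699999999999998*u^2 + 5.7*u - 5.21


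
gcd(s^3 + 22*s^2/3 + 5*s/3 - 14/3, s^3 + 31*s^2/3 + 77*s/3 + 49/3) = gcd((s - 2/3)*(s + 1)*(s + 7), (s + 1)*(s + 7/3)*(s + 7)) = s^2 + 8*s + 7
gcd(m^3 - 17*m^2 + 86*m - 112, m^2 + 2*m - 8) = m - 2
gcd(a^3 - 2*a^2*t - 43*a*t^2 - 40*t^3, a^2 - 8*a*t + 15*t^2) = 1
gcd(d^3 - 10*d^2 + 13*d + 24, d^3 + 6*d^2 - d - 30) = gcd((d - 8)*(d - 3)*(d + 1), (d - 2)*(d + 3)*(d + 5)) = 1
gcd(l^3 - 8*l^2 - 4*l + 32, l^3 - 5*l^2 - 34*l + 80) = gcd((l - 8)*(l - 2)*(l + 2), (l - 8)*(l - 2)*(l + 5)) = l^2 - 10*l + 16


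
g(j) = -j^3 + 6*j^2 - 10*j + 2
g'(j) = -3*j^2 + 12*j - 10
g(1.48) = -2.90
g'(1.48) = 1.19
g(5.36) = -33.21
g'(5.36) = -31.87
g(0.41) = -1.16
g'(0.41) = -5.58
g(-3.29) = 135.46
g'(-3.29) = -81.95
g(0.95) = -2.94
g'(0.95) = -1.31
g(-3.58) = 160.58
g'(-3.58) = -91.41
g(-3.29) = 135.46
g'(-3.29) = -81.95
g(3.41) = -1.98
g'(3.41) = -3.96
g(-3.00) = 113.00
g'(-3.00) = -73.00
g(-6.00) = 494.00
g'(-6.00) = -190.00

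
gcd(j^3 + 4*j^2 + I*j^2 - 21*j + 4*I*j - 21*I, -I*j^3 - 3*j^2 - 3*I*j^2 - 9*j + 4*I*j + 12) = 1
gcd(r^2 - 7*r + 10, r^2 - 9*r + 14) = r - 2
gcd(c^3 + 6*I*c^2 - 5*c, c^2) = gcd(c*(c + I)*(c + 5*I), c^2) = c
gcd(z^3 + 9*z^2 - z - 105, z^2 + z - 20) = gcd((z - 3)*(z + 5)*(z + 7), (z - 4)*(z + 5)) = z + 5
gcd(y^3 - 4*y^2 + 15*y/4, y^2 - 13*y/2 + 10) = y - 5/2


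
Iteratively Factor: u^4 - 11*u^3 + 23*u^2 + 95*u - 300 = (u - 5)*(u^3 - 6*u^2 - 7*u + 60) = (u - 5)*(u + 3)*(u^2 - 9*u + 20) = (u - 5)^2*(u + 3)*(u - 4)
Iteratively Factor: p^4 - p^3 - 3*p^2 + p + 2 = (p - 1)*(p^3 - 3*p - 2) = (p - 1)*(p + 1)*(p^2 - p - 2) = (p - 2)*(p - 1)*(p + 1)*(p + 1)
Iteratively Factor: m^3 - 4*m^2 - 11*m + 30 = (m - 2)*(m^2 - 2*m - 15) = (m - 2)*(m + 3)*(m - 5)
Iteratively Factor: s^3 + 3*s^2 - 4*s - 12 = (s + 2)*(s^2 + s - 6) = (s - 2)*(s + 2)*(s + 3)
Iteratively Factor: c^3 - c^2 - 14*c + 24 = (c - 3)*(c^2 + 2*c - 8) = (c - 3)*(c + 4)*(c - 2)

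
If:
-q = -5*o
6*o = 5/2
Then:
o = 5/12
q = 25/12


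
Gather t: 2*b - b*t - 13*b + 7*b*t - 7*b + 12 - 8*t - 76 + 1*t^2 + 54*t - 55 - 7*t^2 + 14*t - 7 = -18*b - 6*t^2 + t*(6*b + 60) - 126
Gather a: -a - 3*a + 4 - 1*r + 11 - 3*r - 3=-4*a - 4*r + 12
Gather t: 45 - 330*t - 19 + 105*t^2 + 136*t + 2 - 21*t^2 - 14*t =84*t^2 - 208*t + 28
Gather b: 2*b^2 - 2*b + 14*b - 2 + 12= 2*b^2 + 12*b + 10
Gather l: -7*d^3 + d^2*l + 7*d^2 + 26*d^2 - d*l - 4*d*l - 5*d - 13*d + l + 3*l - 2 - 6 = -7*d^3 + 33*d^2 - 18*d + l*(d^2 - 5*d + 4) - 8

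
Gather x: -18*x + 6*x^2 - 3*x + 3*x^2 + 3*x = 9*x^2 - 18*x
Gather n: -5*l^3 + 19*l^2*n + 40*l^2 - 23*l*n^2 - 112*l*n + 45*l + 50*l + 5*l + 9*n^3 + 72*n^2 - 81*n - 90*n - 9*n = -5*l^3 + 40*l^2 + 100*l + 9*n^3 + n^2*(72 - 23*l) + n*(19*l^2 - 112*l - 180)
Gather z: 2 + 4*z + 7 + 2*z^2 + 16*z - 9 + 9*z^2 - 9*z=11*z^2 + 11*z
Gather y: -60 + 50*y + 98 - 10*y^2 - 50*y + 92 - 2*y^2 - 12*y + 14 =-12*y^2 - 12*y + 144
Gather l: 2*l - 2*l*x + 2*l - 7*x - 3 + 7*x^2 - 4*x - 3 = l*(4 - 2*x) + 7*x^2 - 11*x - 6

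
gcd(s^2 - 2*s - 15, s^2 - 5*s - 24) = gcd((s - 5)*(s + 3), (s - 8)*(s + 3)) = s + 3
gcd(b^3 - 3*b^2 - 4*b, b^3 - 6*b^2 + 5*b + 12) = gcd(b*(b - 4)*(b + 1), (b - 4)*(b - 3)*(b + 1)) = b^2 - 3*b - 4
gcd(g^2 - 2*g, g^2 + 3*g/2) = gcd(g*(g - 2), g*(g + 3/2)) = g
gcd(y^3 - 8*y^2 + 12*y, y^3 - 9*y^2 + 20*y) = y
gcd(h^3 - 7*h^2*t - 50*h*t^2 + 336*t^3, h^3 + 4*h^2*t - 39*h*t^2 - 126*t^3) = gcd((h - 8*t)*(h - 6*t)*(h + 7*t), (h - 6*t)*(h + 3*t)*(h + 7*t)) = -h^2 - h*t + 42*t^2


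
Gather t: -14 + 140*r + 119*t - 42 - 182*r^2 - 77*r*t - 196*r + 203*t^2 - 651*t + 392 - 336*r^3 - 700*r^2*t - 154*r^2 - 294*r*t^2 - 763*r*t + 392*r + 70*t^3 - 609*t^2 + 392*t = -336*r^3 - 336*r^2 + 336*r + 70*t^3 + t^2*(-294*r - 406) + t*(-700*r^2 - 840*r - 140) + 336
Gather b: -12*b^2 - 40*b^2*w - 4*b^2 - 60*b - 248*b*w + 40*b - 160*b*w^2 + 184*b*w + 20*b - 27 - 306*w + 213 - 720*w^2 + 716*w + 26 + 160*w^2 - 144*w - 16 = b^2*(-40*w - 16) + b*(-160*w^2 - 64*w) - 560*w^2 + 266*w + 196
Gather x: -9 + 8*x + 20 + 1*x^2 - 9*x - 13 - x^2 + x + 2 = 0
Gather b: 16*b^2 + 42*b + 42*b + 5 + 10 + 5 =16*b^2 + 84*b + 20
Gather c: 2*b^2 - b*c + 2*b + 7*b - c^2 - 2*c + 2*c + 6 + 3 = 2*b^2 - b*c + 9*b - c^2 + 9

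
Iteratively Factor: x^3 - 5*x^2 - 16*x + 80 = (x + 4)*(x^2 - 9*x + 20) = (x - 4)*(x + 4)*(x - 5)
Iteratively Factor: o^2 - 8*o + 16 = (o - 4)*(o - 4)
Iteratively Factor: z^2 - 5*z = (z)*(z - 5)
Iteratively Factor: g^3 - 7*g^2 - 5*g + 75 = (g + 3)*(g^2 - 10*g + 25) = (g - 5)*(g + 3)*(g - 5)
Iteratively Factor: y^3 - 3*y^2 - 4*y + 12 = (y - 3)*(y^2 - 4) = (y - 3)*(y - 2)*(y + 2)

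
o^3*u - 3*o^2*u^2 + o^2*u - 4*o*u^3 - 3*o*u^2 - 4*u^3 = (o - 4*u)*(o + u)*(o*u + u)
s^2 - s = s*(s - 1)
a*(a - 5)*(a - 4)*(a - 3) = a^4 - 12*a^3 + 47*a^2 - 60*a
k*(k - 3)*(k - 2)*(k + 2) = k^4 - 3*k^3 - 4*k^2 + 12*k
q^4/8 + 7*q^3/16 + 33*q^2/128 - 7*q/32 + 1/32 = (q/4 + 1/2)*(q/2 + 1)*(q - 1/4)^2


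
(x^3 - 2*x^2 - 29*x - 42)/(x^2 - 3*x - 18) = (x^2 - 5*x - 14)/(x - 6)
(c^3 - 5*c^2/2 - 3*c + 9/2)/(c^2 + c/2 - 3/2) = c - 3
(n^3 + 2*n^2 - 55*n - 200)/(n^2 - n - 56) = (n^2 + 10*n + 25)/(n + 7)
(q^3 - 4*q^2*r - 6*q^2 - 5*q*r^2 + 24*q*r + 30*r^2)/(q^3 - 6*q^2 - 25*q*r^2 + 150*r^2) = (q + r)/(q + 5*r)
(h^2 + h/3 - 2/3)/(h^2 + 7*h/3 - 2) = (h + 1)/(h + 3)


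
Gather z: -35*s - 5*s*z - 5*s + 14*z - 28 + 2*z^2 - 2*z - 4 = -40*s + 2*z^2 + z*(12 - 5*s) - 32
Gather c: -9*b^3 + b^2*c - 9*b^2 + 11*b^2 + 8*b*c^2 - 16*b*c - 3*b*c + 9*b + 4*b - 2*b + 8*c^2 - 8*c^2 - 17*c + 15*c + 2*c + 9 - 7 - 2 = -9*b^3 + 2*b^2 + 8*b*c^2 + 11*b + c*(b^2 - 19*b)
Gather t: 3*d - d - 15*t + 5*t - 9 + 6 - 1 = 2*d - 10*t - 4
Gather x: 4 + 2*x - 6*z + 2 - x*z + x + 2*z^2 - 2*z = x*(3 - z) + 2*z^2 - 8*z + 6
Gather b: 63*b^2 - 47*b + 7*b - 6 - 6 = 63*b^2 - 40*b - 12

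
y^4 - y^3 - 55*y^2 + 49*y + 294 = (y - 7)*(y - 3)*(y + 2)*(y + 7)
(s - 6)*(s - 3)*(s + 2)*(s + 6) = s^4 - s^3 - 42*s^2 + 36*s + 216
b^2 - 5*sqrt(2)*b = b*(b - 5*sqrt(2))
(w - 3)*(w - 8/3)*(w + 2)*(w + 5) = w^4 + 4*w^3/3 - 65*w^2/3 - 2*w/3 + 80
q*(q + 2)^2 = q^3 + 4*q^2 + 4*q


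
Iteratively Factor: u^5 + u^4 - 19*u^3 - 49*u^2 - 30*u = (u + 2)*(u^4 - u^3 - 17*u^2 - 15*u) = (u + 2)*(u + 3)*(u^3 - 4*u^2 - 5*u) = (u + 1)*(u + 2)*(u + 3)*(u^2 - 5*u) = u*(u + 1)*(u + 2)*(u + 3)*(u - 5)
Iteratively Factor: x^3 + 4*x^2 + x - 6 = (x - 1)*(x^2 + 5*x + 6) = (x - 1)*(x + 3)*(x + 2)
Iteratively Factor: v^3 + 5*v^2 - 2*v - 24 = (v - 2)*(v^2 + 7*v + 12) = (v - 2)*(v + 4)*(v + 3)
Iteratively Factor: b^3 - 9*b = (b - 3)*(b^2 + 3*b) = (b - 3)*(b + 3)*(b)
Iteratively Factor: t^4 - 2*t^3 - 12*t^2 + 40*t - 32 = (t - 2)*(t^3 - 12*t + 16) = (t - 2)*(t + 4)*(t^2 - 4*t + 4) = (t - 2)^2*(t + 4)*(t - 2)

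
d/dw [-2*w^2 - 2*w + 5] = -4*w - 2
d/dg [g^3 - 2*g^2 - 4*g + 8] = 3*g^2 - 4*g - 4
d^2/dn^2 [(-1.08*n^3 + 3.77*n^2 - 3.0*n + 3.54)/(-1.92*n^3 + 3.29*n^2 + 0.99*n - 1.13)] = (-14.151168*n^6 + 78.672384*n^5 - 341.414784*n^4 + 583.350222*n^3 - 358.980042*n^2 + 52.094412*n - 36.17605)/(7.077888*n^9 - 36.384768*n^8 + 51.398208*n^7 + 14.407399*n^6 - 69.330105*n^5 + 14.132688*n^4 + 28.467783*n^3 - 9.280464*n^2 - 3.792393*n + 1.442897)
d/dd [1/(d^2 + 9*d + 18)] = (-2*d - 9)/(d^2 + 9*d + 18)^2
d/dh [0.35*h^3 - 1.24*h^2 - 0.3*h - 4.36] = 1.05*h^2 - 2.48*h - 0.3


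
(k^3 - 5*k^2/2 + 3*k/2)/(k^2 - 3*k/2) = k - 1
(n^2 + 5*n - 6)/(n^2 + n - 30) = (n - 1)/(n - 5)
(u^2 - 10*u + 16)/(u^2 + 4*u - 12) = (u - 8)/(u + 6)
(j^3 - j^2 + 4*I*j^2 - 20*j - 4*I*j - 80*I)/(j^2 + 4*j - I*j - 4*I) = (j^2 + j*(-5 + 4*I) - 20*I)/(j - I)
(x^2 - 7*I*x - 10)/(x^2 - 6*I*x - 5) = (x - 2*I)/(x - I)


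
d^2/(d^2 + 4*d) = d/(d + 4)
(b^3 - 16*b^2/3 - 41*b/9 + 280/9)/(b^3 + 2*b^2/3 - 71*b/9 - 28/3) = (3*b^2 - 23*b + 40)/(3*b^2 - 5*b - 12)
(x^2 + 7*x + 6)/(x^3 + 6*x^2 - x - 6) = 1/(x - 1)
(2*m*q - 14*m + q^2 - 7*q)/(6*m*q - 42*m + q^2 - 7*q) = (2*m + q)/(6*m + q)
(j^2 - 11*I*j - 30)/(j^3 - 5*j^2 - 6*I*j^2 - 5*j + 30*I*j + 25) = (j - 6*I)/(j^2 - j*(5 + I) + 5*I)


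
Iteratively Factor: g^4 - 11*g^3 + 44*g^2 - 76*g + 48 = (g - 2)*(g^3 - 9*g^2 + 26*g - 24) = (g - 2)^2*(g^2 - 7*g + 12) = (g - 4)*(g - 2)^2*(g - 3)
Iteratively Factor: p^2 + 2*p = (p + 2)*(p)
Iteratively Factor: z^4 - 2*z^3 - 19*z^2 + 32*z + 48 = (z - 4)*(z^3 + 2*z^2 - 11*z - 12) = (z - 4)*(z - 3)*(z^2 + 5*z + 4) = (z - 4)*(z - 3)*(z + 4)*(z + 1)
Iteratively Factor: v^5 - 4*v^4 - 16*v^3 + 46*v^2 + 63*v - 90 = (v + 3)*(v^4 - 7*v^3 + 5*v^2 + 31*v - 30) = (v - 5)*(v + 3)*(v^3 - 2*v^2 - 5*v + 6) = (v - 5)*(v - 3)*(v + 3)*(v^2 + v - 2) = (v - 5)*(v - 3)*(v + 2)*(v + 3)*(v - 1)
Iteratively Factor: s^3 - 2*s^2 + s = (s)*(s^2 - 2*s + 1) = s*(s - 1)*(s - 1)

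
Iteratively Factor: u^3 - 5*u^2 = (u)*(u^2 - 5*u) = u^2*(u - 5)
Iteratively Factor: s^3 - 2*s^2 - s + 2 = (s - 1)*(s^2 - s - 2) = (s - 2)*(s - 1)*(s + 1)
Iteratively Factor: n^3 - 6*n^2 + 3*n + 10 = (n - 5)*(n^2 - n - 2) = (n - 5)*(n + 1)*(n - 2)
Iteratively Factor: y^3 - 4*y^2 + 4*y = (y)*(y^2 - 4*y + 4) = y*(y - 2)*(y - 2)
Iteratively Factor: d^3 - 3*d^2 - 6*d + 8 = (d - 1)*(d^2 - 2*d - 8) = (d - 1)*(d + 2)*(d - 4)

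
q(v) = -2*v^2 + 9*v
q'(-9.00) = 45.00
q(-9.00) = -243.00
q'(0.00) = 9.00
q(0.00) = 0.00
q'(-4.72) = 27.88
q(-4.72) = -87.04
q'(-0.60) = 11.40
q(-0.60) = -6.12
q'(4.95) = -10.80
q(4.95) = -4.46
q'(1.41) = 3.36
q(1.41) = 8.71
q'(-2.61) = 19.44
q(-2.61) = -37.11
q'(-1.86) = 16.44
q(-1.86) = -23.66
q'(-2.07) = 17.28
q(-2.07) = -27.20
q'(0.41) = 7.36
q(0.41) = 3.35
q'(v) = 9 - 4*v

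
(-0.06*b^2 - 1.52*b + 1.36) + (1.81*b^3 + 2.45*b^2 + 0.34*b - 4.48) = 1.81*b^3 + 2.39*b^2 - 1.18*b - 3.12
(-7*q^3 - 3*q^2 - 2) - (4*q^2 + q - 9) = -7*q^3 - 7*q^2 - q + 7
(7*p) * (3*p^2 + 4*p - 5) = 21*p^3 + 28*p^2 - 35*p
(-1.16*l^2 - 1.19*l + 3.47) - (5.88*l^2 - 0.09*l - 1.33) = -7.04*l^2 - 1.1*l + 4.8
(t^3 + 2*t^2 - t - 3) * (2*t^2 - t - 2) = 2*t^5 + 3*t^4 - 6*t^3 - 9*t^2 + 5*t + 6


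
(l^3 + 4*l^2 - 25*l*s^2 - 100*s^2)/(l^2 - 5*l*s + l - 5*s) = (l^2 + 5*l*s + 4*l + 20*s)/(l + 1)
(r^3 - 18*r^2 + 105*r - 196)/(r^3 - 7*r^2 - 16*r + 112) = (r - 7)/(r + 4)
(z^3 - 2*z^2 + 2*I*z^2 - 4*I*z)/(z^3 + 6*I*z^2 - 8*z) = (z - 2)/(z + 4*I)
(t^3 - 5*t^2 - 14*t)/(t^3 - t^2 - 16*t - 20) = t*(t - 7)/(t^2 - 3*t - 10)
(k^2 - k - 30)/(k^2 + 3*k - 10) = (k - 6)/(k - 2)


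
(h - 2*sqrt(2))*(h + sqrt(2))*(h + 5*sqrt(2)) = h^3 + 4*sqrt(2)*h^2 - 14*h - 20*sqrt(2)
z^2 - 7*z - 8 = (z - 8)*(z + 1)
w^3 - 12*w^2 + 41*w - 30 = (w - 6)*(w - 5)*(w - 1)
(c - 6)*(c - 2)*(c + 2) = c^3 - 6*c^2 - 4*c + 24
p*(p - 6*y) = p^2 - 6*p*y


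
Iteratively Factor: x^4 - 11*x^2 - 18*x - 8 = (x + 1)*(x^3 - x^2 - 10*x - 8) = (x + 1)*(x + 2)*(x^2 - 3*x - 4) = (x + 1)^2*(x + 2)*(x - 4)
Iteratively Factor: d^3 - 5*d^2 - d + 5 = (d - 5)*(d^2 - 1) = (d - 5)*(d - 1)*(d + 1)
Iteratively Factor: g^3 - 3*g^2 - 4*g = (g + 1)*(g^2 - 4*g) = (g - 4)*(g + 1)*(g)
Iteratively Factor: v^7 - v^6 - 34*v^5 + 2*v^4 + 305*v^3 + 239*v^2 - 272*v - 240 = (v + 1)*(v^6 - 2*v^5 - 32*v^4 + 34*v^3 + 271*v^2 - 32*v - 240) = (v - 1)*(v + 1)*(v^5 - v^4 - 33*v^3 + v^2 + 272*v + 240) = (v - 5)*(v - 1)*(v + 1)*(v^4 + 4*v^3 - 13*v^2 - 64*v - 48) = (v - 5)*(v - 4)*(v - 1)*(v + 1)*(v^3 + 8*v^2 + 19*v + 12) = (v - 5)*(v - 4)*(v - 1)*(v + 1)*(v + 4)*(v^2 + 4*v + 3) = (v - 5)*(v - 4)*(v - 1)*(v + 1)*(v + 3)*(v + 4)*(v + 1)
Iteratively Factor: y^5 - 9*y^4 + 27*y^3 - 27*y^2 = (y - 3)*(y^4 - 6*y^3 + 9*y^2) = y*(y - 3)*(y^3 - 6*y^2 + 9*y) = y^2*(y - 3)*(y^2 - 6*y + 9) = y^2*(y - 3)^2*(y - 3)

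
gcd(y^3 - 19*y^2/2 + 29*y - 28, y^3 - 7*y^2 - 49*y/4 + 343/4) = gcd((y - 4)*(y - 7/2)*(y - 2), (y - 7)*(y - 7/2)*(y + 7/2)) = y - 7/2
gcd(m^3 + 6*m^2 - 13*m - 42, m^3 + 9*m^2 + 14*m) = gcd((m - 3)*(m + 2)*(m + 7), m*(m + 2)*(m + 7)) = m^2 + 9*m + 14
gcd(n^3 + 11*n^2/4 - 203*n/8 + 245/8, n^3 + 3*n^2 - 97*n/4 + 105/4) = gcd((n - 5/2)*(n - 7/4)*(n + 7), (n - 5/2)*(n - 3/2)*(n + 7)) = n^2 + 9*n/2 - 35/2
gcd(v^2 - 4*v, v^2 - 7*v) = v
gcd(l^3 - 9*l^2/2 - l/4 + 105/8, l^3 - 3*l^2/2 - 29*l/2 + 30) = l - 5/2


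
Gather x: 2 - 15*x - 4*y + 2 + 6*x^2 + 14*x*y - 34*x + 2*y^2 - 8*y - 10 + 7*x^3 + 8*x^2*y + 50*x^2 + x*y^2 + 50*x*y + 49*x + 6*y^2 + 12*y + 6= 7*x^3 + x^2*(8*y + 56) + x*(y^2 + 64*y) + 8*y^2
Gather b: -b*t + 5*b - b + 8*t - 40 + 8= b*(4 - t) + 8*t - 32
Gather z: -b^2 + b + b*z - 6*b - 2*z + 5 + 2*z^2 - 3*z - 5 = -b^2 - 5*b + 2*z^2 + z*(b - 5)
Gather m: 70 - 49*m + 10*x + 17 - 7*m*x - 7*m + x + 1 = m*(-7*x - 56) + 11*x + 88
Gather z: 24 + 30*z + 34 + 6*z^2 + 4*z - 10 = 6*z^2 + 34*z + 48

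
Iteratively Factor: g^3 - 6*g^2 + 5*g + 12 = (g - 3)*(g^2 - 3*g - 4) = (g - 3)*(g + 1)*(g - 4)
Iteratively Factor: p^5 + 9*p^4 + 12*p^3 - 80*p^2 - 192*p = (p + 4)*(p^4 + 5*p^3 - 8*p^2 - 48*p) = p*(p + 4)*(p^3 + 5*p^2 - 8*p - 48) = p*(p + 4)^2*(p^2 + p - 12) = p*(p - 3)*(p + 4)^2*(p + 4)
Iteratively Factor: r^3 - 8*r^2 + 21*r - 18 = (r - 3)*(r^2 - 5*r + 6) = (r - 3)^2*(r - 2)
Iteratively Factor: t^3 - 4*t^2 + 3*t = (t - 3)*(t^2 - t) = t*(t - 3)*(t - 1)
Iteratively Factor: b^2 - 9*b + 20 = (b - 4)*(b - 5)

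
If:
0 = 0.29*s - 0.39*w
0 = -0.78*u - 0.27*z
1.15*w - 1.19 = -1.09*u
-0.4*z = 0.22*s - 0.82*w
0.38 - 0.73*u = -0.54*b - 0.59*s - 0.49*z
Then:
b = -6.64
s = 2.44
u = -0.82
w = 1.82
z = 2.38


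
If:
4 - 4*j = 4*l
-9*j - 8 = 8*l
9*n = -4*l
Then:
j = -16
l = 17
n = -68/9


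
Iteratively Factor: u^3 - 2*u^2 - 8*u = (u + 2)*(u^2 - 4*u) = u*(u + 2)*(u - 4)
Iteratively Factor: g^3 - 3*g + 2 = (g + 2)*(g^2 - 2*g + 1) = (g - 1)*(g + 2)*(g - 1)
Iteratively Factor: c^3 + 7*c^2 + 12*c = (c + 3)*(c^2 + 4*c) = c*(c + 3)*(c + 4)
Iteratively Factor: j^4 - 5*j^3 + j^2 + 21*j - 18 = (j - 1)*(j^3 - 4*j^2 - 3*j + 18) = (j - 3)*(j - 1)*(j^2 - j - 6) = (j - 3)^2*(j - 1)*(j + 2)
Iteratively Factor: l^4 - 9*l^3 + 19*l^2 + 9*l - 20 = (l + 1)*(l^3 - 10*l^2 + 29*l - 20) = (l - 4)*(l + 1)*(l^2 - 6*l + 5) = (l - 4)*(l - 1)*(l + 1)*(l - 5)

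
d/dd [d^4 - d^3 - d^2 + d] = 4*d^3 - 3*d^2 - 2*d + 1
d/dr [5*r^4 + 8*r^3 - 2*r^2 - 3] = 4*r*(5*r^2 + 6*r - 1)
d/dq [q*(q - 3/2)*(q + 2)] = 3*q^2 + q - 3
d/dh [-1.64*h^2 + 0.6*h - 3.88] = 0.6 - 3.28*h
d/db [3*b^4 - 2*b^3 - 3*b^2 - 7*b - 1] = 12*b^3 - 6*b^2 - 6*b - 7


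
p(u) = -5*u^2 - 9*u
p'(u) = -10*u - 9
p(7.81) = -375.27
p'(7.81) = -87.10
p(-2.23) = -4.79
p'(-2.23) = 13.30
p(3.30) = -84.15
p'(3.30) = -42.00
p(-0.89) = 4.05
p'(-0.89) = -0.10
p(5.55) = -203.96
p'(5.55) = -64.50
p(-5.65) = -108.76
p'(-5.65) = 47.50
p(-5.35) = -94.96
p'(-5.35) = 44.50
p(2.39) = -50.07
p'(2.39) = -32.90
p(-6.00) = -126.00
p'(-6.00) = 51.00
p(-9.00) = -324.00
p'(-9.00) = 81.00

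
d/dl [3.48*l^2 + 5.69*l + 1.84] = 6.96*l + 5.69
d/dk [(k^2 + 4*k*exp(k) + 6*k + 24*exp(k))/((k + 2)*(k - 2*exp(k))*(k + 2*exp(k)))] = (2*(k + 2)*(k - 2*exp(k))*(k + 2*exp(k))*(2*k*exp(k) + k + 14*exp(k) + 3) - (k + 2)*(k - 2*exp(k))*(2*exp(k) + 1)*(k^2 + 4*k*exp(k) + 6*k + 24*exp(k)) + (k + 2)*(k + 2*exp(k))*(2*exp(k) - 1)*(k^2 + 4*k*exp(k) + 6*k + 24*exp(k)) - (k - 2*exp(k))*(k + 2*exp(k))*(k^2 + 4*k*exp(k) + 6*k + 24*exp(k)))/((k + 2)^2*(k - 2*exp(k))^2*(k + 2*exp(k))^2)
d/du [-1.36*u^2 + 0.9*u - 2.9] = 0.9 - 2.72*u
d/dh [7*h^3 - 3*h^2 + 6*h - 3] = 21*h^2 - 6*h + 6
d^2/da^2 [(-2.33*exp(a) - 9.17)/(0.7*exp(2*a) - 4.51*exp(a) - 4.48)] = (-1.1417*exp(4*a) - 25.32901*exp(3*a) + 43.00779*exp(2*a) - 254.470013*exp(a) + 138.513984)*exp(a)/(0.343*exp(6*a) - 6.6297*exp(5*a) + 36.12861*exp(4*a) - 6.87369099999999*exp(3*a) - 231.223104*exp(2*a) - 271.552512*exp(a) - 89.915392)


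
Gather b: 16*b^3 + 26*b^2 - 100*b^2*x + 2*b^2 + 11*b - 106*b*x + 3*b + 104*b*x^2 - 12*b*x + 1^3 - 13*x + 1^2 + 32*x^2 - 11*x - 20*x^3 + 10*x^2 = 16*b^3 + b^2*(28 - 100*x) + b*(104*x^2 - 118*x + 14) - 20*x^3 + 42*x^2 - 24*x + 2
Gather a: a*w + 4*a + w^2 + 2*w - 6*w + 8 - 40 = a*(w + 4) + w^2 - 4*w - 32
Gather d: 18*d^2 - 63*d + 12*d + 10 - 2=18*d^2 - 51*d + 8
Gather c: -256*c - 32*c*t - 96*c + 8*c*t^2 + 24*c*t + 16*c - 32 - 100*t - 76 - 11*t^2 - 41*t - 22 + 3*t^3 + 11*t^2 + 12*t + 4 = c*(8*t^2 - 8*t - 336) + 3*t^3 - 129*t - 126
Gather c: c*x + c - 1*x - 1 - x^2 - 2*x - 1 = c*(x + 1) - x^2 - 3*x - 2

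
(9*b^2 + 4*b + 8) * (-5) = -45*b^2 - 20*b - 40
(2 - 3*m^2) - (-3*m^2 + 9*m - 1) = 3 - 9*m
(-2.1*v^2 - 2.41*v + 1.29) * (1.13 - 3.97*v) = 8.337*v^3 + 7.1947*v^2 - 7.8446*v + 1.4577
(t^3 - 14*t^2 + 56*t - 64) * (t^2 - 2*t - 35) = t^5 - 16*t^4 + 49*t^3 + 314*t^2 - 1832*t + 2240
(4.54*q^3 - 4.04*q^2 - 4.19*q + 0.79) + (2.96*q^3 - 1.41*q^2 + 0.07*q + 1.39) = 7.5*q^3 - 5.45*q^2 - 4.12*q + 2.18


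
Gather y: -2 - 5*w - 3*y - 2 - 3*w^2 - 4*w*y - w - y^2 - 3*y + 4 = -3*w^2 - 6*w - y^2 + y*(-4*w - 6)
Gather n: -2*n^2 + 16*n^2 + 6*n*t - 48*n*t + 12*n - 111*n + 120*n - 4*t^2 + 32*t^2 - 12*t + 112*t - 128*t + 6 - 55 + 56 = 14*n^2 + n*(21 - 42*t) + 28*t^2 - 28*t + 7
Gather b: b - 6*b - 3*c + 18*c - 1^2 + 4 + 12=-5*b + 15*c + 15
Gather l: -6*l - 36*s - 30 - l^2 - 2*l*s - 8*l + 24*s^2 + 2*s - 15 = -l^2 + l*(-2*s - 14) + 24*s^2 - 34*s - 45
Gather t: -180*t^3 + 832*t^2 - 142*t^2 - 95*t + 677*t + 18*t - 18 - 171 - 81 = -180*t^3 + 690*t^2 + 600*t - 270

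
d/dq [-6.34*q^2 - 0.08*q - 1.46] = -12.68*q - 0.08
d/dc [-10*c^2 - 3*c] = -20*c - 3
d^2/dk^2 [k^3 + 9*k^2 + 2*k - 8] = 6*k + 18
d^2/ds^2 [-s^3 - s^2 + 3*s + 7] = -6*s - 2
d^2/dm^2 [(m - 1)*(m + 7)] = 2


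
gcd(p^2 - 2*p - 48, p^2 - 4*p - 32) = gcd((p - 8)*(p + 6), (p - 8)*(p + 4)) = p - 8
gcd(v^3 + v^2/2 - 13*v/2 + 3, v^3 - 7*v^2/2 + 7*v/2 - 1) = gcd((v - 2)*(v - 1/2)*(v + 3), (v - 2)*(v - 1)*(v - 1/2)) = v^2 - 5*v/2 + 1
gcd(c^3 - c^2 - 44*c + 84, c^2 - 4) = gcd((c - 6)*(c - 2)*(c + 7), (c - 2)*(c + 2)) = c - 2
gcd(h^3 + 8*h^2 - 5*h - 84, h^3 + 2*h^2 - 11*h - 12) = h^2 + h - 12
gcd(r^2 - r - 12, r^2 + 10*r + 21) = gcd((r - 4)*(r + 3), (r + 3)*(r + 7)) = r + 3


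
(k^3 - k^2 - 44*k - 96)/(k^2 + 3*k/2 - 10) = 2*(k^2 - 5*k - 24)/(2*k - 5)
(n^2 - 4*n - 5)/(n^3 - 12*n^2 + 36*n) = (n^2 - 4*n - 5)/(n*(n^2 - 12*n + 36))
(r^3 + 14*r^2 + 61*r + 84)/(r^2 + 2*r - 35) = (r^2 + 7*r + 12)/(r - 5)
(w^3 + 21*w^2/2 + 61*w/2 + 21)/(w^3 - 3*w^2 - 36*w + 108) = (2*w^2 + 9*w + 7)/(2*(w^2 - 9*w + 18))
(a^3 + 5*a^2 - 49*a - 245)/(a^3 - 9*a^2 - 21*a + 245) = (a + 7)/(a - 7)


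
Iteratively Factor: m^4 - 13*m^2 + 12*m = (m - 1)*(m^3 + m^2 - 12*m) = (m - 1)*(m + 4)*(m^2 - 3*m) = (m - 3)*(m - 1)*(m + 4)*(m)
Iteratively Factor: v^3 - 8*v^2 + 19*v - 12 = (v - 1)*(v^2 - 7*v + 12) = (v - 3)*(v - 1)*(v - 4)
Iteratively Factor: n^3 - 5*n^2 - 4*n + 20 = (n - 5)*(n^2 - 4) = (n - 5)*(n - 2)*(n + 2)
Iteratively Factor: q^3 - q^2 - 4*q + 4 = (q + 2)*(q^2 - 3*q + 2) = (q - 2)*(q + 2)*(q - 1)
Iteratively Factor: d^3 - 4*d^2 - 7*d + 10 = (d - 1)*(d^2 - 3*d - 10) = (d - 1)*(d + 2)*(d - 5)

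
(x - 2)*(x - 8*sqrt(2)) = x^2 - 8*sqrt(2)*x - 2*x + 16*sqrt(2)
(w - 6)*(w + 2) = w^2 - 4*w - 12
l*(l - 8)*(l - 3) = l^3 - 11*l^2 + 24*l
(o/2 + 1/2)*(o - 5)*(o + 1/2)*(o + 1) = o^4/2 - 5*o^3/4 - 21*o^2/4 - 19*o/4 - 5/4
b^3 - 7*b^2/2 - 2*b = b*(b - 4)*(b + 1/2)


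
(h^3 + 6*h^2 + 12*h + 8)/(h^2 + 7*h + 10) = (h^2 + 4*h + 4)/(h + 5)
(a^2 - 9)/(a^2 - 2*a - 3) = (a + 3)/(a + 1)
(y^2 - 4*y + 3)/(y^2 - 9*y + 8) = (y - 3)/(y - 8)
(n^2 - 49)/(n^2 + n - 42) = (n - 7)/(n - 6)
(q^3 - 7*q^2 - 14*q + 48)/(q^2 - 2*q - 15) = (q^2 - 10*q + 16)/(q - 5)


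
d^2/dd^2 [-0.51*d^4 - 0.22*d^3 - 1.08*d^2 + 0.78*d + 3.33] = -6.12*d^2 - 1.32*d - 2.16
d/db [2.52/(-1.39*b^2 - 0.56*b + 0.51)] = (7.0056*b + 1.4112)/(1.39*b^2 + 0.56*b - 0.51)^2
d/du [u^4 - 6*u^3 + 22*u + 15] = 4*u^3 - 18*u^2 + 22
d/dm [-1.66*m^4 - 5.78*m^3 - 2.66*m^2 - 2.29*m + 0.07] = -6.64*m^3 - 17.34*m^2 - 5.32*m - 2.29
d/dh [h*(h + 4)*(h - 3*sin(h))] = -h*(h + 4)*(3*cos(h) - 1) + h*(h - 3*sin(h)) + (h + 4)*(h - 3*sin(h))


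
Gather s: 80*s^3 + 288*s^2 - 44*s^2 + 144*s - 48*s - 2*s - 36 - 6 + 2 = 80*s^3 + 244*s^2 + 94*s - 40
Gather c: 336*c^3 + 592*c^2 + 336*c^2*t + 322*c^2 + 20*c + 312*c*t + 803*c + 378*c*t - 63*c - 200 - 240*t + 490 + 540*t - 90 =336*c^3 + c^2*(336*t + 914) + c*(690*t + 760) + 300*t + 200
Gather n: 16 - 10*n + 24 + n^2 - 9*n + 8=n^2 - 19*n + 48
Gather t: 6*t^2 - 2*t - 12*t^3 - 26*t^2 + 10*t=-12*t^3 - 20*t^2 + 8*t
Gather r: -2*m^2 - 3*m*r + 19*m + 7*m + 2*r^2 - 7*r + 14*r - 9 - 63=-2*m^2 + 26*m + 2*r^2 + r*(7 - 3*m) - 72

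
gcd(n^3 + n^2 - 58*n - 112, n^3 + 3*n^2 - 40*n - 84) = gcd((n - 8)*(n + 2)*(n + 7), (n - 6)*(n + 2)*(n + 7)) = n^2 + 9*n + 14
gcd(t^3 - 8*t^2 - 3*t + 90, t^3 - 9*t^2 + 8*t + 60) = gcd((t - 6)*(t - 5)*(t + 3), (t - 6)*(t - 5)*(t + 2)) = t^2 - 11*t + 30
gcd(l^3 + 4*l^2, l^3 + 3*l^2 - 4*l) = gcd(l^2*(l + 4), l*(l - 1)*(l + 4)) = l^2 + 4*l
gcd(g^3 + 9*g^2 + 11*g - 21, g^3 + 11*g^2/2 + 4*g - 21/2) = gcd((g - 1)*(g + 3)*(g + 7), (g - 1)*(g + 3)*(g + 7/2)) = g^2 + 2*g - 3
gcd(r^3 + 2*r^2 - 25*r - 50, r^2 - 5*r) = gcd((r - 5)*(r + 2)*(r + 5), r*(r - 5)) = r - 5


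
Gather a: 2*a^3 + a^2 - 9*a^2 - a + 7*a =2*a^3 - 8*a^2 + 6*a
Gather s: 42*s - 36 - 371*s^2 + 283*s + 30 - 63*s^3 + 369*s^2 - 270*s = -63*s^3 - 2*s^2 + 55*s - 6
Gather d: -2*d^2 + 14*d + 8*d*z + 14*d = -2*d^2 + d*(8*z + 28)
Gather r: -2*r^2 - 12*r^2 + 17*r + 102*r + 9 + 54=-14*r^2 + 119*r + 63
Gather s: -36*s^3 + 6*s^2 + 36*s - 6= -36*s^3 + 6*s^2 + 36*s - 6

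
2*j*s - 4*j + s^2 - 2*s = (2*j + s)*(s - 2)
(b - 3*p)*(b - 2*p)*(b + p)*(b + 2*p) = b^4 - 2*b^3*p - 7*b^2*p^2 + 8*b*p^3 + 12*p^4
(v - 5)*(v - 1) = v^2 - 6*v + 5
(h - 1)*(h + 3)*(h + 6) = h^3 + 8*h^2 + 9*h - 18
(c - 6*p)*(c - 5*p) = c^2 - 11*c*p + 30*p^2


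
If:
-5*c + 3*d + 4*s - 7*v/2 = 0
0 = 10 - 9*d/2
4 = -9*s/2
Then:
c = 28/45 - 7*v/10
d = 20/9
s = -8/9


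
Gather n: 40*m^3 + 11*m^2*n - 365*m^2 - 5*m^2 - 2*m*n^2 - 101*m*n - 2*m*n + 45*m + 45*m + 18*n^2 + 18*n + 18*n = 40*m^3 - 370*m^2 + 90*m + n^2*(18 - 2*m) + n*(11*m^2 - 103*m + 36)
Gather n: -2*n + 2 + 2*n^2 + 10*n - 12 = 2*n^2 + 8*n - 10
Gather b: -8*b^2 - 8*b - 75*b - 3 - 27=-8*b^2 - 83*b - 30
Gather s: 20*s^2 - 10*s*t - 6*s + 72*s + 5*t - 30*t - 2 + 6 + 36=20*s^2 + s*(66 - 10*t) - 25*t + 40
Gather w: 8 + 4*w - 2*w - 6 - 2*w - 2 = 0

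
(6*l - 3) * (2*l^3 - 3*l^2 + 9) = 12*l^4 - 24*l^3 + 9*l^2 + 54*l - 27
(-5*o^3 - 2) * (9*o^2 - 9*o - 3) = -45*o^5 + 45*o^4 + 15*o^3 - 18*o^2 + 18*o + 6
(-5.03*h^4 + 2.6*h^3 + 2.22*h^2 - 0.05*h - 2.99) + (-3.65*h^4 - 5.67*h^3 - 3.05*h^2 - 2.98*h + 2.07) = -8.68*h^4 - 3.07*h^3 - 0.83*h^2 - 3.03*h - 0.92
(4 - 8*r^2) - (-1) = 5 - 8*r^2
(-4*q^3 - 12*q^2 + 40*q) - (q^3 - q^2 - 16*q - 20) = -5*q^3 - 11*q^2 + 56*q + 20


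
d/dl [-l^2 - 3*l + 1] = -2*l - 3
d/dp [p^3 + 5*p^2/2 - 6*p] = 3*p^2 + 5*p - 6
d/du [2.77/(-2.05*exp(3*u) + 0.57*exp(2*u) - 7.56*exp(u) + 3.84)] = (17.0355*exp(2*u) - 3.1578*exp(u) + 20.9412)*exp(u)/(2.05*exp(3*u) - 0.57*exp(2*u) + 7.56*exp(u) - 3.84)^2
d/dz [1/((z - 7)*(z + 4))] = (3 - 2*z)/(z^4 - 6*z^3 - 47*z^2 + 168*z + 784)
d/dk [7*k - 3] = 7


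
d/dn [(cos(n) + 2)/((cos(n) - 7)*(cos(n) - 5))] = (cos(n)^2 + 4*cos(n) - 59)*sin(n)/((cos(n) - 7)^2*(cos(n) - 5)^2)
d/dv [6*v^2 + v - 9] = 12*v + 1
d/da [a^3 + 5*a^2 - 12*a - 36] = 3*a^2 + 10*a - 12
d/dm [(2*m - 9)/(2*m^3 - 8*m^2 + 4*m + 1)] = 2*(-4*m^3 + 35*m^2 - 72*m + 19)/(4*m^6 - 32*m^5 + 80*m^4 - 60*m^3 + 8*m + 1)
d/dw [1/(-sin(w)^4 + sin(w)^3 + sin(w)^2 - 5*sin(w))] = (4*sin(w)^3 - 3*sin(w)^2 - 2*sin(w) + 5)*cos(w)/((-sin(w)*cos(w)^2 + cos(w)^2 + 4)^2*sin(w)^2)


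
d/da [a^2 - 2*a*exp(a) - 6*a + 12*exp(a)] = -2*a*exp(a) + 2*a + 10*exp(a) - 6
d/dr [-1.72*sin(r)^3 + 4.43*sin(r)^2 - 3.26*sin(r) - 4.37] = (-5.16*sin(r)^2 + 8.86*sin(r) - 3.26)*cos(r)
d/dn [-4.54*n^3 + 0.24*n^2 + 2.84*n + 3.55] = -13.62*n^2 + 0.48*n + 2.84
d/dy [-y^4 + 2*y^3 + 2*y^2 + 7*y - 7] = -4*y^3 + 6*y^2 + 4*y + 7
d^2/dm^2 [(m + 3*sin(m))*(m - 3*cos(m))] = 3*sqrt(2)*m*cos(m + pi/4) + 18*sin(2*m) + 6*sqrt(2)*sin(m + pi/4) + 2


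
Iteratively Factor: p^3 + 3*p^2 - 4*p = (p + 4)*(p^2 - p) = (p - 1)*(p + 4)*(p)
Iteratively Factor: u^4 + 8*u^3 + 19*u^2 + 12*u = (u + 4)*(u^3 + 4*u^2 + 3*u) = u*(u + 4)*(u^2 + 4*u + 3) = u*(u + 1)*(u + 4)*(u + 3)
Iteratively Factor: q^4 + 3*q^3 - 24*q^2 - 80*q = (q - 5)*(q^3 + 8*q^2 + 16*q) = (q - 5)*(q + 4)*(q^2 + 4*q) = (q - 5)*(q + 4)^2*(q)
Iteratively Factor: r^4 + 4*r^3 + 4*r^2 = (r + 2)*(r^3 + 2*r^2) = (r + 2)^2*(r^2) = r*(r + 2)^2*(r)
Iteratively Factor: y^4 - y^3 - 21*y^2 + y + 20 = (y + 4)*(y^3 - 5*y^2 - y + 5) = (y - 5)*(y + 4)*(y^2 - 1) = (y - 5)*(y + 1)*(y + 4)*(y - 1)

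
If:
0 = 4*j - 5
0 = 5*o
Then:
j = 5/4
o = 0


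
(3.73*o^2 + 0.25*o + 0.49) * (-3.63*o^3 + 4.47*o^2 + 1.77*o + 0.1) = -13.5399*o^5 + 15.7656*o^4 + 5.9409*o^3 + 3.0058*o^2 + 0.8923*o + 0.049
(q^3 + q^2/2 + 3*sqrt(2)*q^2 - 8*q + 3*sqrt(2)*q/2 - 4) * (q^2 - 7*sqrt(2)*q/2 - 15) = q^5 - sqrt(2)*q^4/2 + q^4/2 - 44*q^3 - sqrt(2)*q^3/4 - 17*sqrt(2)*q^2 - 22*q^2 - 17*sqrt(2)*q/2 + 120*q + 60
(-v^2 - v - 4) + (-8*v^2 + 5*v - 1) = -9*v^2 + 4*v - 5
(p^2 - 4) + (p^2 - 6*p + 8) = 2*p^2 - 6*p + 4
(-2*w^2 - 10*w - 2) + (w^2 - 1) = -w^2 - 10*w - 3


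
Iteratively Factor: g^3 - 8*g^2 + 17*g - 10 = (g - 5)*(g^2 - 3*g + 2) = (g - 5)*(g - 1)*(g - 2)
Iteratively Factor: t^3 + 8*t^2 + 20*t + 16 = (t + 2)*(t^2 + 6*t + 8) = (t + 2)*(t + 4)*(t + 2)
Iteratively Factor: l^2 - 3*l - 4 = (l - 4)*(l + 1)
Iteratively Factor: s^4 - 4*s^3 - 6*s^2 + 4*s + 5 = (s - 5)*(s^3 + s^2 - s - 1) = (s - 5)*(s + 1)*(s^2 - 1) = (s - 5)*(s + 1)^2*(s - 1)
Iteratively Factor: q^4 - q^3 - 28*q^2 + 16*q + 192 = (q - 4)*(q^3 + 3*q^2 - 16*q - 48) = (q - 4)*(q + 4)*(q^2 - q - 12) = (q - 4)^2*(q + 4)*(q + 3)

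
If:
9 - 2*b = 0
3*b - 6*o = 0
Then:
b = 9/2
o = 9/4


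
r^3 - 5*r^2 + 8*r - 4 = (r - 2)^2*(r - 1)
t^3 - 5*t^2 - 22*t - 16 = (t - 8)*(t + 1)*(t + 2)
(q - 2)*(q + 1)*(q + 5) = q^3 + 4*q^2 - 7*q - 10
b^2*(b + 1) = b^3 + b^2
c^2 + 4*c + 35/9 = (c + 5/3)*(c + 7/3)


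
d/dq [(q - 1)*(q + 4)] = 2*q + 3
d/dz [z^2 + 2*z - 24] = 2*z + 2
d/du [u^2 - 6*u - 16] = 2*u - 6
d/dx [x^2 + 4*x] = 2*x + 4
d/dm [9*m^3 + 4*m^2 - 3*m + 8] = 27*m^2 + 8*m - 3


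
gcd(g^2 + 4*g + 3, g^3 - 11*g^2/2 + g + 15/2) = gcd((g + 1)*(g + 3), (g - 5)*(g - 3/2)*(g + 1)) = g + 1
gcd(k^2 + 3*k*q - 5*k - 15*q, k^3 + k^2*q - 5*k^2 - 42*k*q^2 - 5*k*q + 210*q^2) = k - 5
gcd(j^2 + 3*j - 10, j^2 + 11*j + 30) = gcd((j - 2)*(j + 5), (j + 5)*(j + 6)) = j + 5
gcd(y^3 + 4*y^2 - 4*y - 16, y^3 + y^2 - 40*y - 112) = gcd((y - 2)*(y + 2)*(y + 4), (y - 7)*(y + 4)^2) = y + 4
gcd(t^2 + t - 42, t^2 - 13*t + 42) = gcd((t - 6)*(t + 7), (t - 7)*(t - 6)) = t - 6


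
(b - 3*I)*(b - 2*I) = b^2 - 5*I*b - 6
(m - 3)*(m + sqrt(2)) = m^2 - 3*m + sqrt(2)*m - 3*sqrt(2)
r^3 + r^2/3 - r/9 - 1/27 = (r - 1/3)*(r + 1/3)^2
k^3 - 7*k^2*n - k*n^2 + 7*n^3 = (k - 7*n)*(k - n)*(k + n)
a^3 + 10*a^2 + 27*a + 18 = (a + 1)*(a + 3)*(a + 6)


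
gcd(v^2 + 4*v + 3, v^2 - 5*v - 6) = v + 1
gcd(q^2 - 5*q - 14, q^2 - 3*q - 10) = q + 2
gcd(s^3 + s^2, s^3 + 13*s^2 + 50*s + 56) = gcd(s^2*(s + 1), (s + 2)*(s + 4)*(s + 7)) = 1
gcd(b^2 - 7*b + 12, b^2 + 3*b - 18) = b - 3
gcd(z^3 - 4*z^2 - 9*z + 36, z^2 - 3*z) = z - 3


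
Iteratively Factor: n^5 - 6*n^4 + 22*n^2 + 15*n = (n - 3)*(n^4 - 3*n^3 - 9*n^2 - 5*n) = (n - 3)*(n + 1)*(n^3 - 4*n^2 - 5*n) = n*(n - 3)*(n + 1)*(n^2 - 4*n - 5) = n*(n - 5)*(n - 3)*(n + 1)*(n + 1)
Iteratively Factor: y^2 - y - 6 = (y - 3)*(y + 2)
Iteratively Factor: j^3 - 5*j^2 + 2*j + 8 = (j - 2)*(j^2 - 3*j - 4) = (j - 2)*(j + 1)*(j - 4)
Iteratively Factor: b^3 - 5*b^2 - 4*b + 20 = (b - 5)*(b^2 - 4) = (b - 5)*(b + 2)*(b - 2)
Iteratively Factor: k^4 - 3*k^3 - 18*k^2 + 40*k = (k)*(k^3 - 3*k^2 - 18*k + 40) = k*(k - 5)*(k^2 + 2*k - 8) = k*(k - 5)*(k + 4)*(k - 2)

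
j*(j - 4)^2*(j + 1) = j^4 - 7*j^3 + 8*j^2 + 16*j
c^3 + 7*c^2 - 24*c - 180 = (c - 5)*(c + 6)^2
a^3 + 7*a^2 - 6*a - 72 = (a - 3)*(a + 4)*(a + 6)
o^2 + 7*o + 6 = (o + 1)*(o + 6)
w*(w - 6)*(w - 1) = w^3 - 7*w^2 + 6*w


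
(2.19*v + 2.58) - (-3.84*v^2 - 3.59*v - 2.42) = 3.84*v^2 + 5.78*v + 5.0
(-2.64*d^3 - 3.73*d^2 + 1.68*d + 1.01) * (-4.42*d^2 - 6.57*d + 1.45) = 11.6688*d^5 + 33.8314*d^4 + 13.2525*d^3 - 20.9103*d^2 - 4.1997*d + 1.4645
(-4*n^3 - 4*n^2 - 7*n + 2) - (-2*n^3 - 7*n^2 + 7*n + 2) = -2*n^3 + 3*n^2 - 14*n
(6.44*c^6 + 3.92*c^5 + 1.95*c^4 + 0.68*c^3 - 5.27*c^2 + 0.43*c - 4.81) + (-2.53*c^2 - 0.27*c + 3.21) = 6.44*c^6 + 3.92*c^5 + 1.95*c^4 + 0.68*c^3 - 7.8*c^2 + 0.16*c - 1.6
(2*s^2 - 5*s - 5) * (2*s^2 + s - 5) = 4*s^4 - 8*s^3 - 25*s^2 + 20*s + 25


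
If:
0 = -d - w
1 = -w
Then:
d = 1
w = -1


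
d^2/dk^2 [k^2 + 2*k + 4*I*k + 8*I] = 2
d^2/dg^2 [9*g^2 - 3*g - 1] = 18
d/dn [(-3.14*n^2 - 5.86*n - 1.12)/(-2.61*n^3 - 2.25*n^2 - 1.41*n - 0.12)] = (-8.1954*n^4 - 30.5892*n^3 - 17.5272*n^2 - 4.2864*n - 0.876)/(6.8121*n^6 + 11.745*n^5 + 12.4227*n^4 + 6.9714*n^3 + 2.5281*n^2 + 0.3384*n + 0.0144)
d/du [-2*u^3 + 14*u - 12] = 14 - 6*u^2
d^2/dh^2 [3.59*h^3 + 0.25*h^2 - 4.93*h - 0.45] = 21.54*h + 0.5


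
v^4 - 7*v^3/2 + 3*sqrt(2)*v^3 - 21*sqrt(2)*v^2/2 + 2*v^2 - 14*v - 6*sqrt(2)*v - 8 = (v - 4)*(v + 1/2)*(v + sqrt(2))*(v + 2*sqrt(2))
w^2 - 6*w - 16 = (w - 8)*(w + 2)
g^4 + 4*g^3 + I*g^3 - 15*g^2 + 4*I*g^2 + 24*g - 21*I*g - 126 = (g - 3)*(g + 7)*(g - 2*I)*(g + 3*I)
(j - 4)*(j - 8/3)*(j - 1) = j^3 - 23*j^2/3 + 52*j/3 - 32/3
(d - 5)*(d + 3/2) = d^2 - 7*d/2 - 15/2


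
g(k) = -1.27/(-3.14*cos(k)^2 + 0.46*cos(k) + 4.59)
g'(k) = -1.27*(-6.28*sin(k)*cos(k) + 0.46*sin(k))/(-3.14*cos(k)^2 + 0.46*cos(k) + 4.59)^2 = (7.9756*cos(k) - 0.5842)*sin(k)/(-3.14*cos(k)^2 + 0.46*cos(k) + 4.59)^2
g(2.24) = -0.41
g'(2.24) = -0.45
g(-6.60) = -0.58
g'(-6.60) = -0.45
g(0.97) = -0.33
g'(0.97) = 0.22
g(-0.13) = -0.65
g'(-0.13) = -0.25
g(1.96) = -0.32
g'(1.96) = -0.21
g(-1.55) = -0.28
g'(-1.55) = 0.02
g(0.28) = -0.60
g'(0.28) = 0.43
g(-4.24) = -0.34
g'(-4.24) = -0.27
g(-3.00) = -1.20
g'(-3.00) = 1.07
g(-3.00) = -1.20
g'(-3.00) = 1.07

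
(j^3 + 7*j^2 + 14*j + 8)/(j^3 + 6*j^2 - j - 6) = (j^2 + 6*j + 8)/(j^2 + 5*j - 6)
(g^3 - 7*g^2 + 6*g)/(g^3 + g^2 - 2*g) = (g - 6)/(g + 2)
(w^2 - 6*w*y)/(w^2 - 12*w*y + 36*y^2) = w/(w - 6*y)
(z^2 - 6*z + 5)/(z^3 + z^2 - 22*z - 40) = (z - 1)/(z^2 + 6*z + 8)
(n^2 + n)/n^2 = (n + 1)/n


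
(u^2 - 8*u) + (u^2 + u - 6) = 2*u^2 - 7*u - 6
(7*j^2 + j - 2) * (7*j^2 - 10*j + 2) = 49*j^4 - 63*j^3 - 10*j^2 + 22*j - 4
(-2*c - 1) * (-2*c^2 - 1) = 4*c^3 + 2*c^2 + 2*c + 1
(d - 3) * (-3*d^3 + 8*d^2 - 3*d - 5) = -3*d^4 + 17*d^3 - 27*d^2 + 4*d + 15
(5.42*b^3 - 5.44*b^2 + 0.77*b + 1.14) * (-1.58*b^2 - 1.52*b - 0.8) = -8.5636*b^5 + 0.3568*b^4 + 2.7162*b^3 + 1.3804*b^2 - 2.3488*b - 0.912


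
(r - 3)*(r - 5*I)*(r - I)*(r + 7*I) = r^4 - 3*r^3 + I*r^3 + 37*r^2 - 3*I*r^2 - 111*r - 35*I*r + 105*I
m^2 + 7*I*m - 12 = (m + 3*I)*(m + 4*I)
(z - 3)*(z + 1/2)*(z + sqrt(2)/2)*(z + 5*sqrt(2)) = z^4 - 5*z^3/2 + 11*sqrt(2)*z^3/2 - 55*sqrt(2)*z^2/4 + 7*z^2/2 - 25*z/2 - 33*sqrt(2)*z/4 - 15/2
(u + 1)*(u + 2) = u^2 + 3*u + 2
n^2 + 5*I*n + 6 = (n - I)*(n + 6*I)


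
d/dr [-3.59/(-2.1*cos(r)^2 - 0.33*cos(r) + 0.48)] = (15.078*cos(r) + 1.1847)*sin(r)/(2.1*cos(r)^2 + 0.33*cos(r) - 0.48)^2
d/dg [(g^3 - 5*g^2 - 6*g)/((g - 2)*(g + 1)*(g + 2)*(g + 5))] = (-g^4 + 12*g^3 + 26*g^2 - 40*g + 120)/(g^6 + 10*g^5 + 17*g^4 - 80*g^3 - 184*g^2 + 160*g + 400)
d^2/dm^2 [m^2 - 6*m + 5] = 2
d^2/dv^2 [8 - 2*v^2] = -4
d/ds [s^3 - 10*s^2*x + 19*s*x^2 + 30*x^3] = 3*s^2 - 20*s*x + 19*x^2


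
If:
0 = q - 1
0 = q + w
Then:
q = 1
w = -1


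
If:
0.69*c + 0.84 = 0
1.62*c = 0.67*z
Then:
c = -1.22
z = -2.94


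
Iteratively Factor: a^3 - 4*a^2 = (a - 4)*(a^2) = a*(a - 4)*(a)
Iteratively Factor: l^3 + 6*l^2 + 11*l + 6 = (l + 1)*(l^2 + 5*l + 6) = (l + 1)*(l + 3)*(l + 2)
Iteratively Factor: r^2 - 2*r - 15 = (r + 3)*(r - 5)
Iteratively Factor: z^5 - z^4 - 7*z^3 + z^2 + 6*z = (z - 1)*(z^4 - 7*z^2 - 6*z) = (z - 3)*(z - 1)*(z^3 + 3*z^2 + 2*z) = (z - 3)*(z - 1)*(z + 2)*(z^2 + z) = z*(z - 3)*(z - 1)*(z + 2)*(z + 1)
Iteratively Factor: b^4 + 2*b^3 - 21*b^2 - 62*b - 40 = (b + 2)*(b^3 - 21*b - 20) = (b + 1)*(b + 2)*(b^2 - b - 20) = (b + 1)*(b + 2)*(b + 4)*(b - 5)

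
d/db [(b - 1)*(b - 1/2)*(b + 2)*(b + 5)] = 4*b^3 + 33*b^2/2 - 23/2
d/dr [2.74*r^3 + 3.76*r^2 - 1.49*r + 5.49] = 8.22*r^2 + 7.52*r - 1.49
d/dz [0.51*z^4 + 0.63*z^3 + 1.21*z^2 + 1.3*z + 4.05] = 2.04*z^3 + 1.89*z^2 + 2.42*z + 1.3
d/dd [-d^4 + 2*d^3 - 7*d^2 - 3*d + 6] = -4*d^3 + 6*d^2 - 14*d - 3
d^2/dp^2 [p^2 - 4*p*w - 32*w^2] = 2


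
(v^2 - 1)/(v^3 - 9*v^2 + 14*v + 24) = (v - 1)/(v^2 - 10*v + 24)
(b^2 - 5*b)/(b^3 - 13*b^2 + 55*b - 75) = b/(b^2 - 8*b + 15)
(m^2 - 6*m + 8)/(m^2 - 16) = (m - 2)/(m + 4)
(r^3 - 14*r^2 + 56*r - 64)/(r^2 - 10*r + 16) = r - 4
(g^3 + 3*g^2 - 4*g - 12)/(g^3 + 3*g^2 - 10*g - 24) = (g^2 + g - 6)/(g^2 + g - 12)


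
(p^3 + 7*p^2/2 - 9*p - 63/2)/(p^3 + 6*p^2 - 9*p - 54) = (p + 7/2)/(p + 6)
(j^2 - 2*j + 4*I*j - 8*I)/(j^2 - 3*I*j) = (j^2 - 2*j + 4*I*j - 8*I)/(j*(j - 3*I))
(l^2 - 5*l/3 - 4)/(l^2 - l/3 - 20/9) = 3*(l - 3)/(3*l - 5)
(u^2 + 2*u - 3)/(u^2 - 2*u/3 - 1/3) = 3*(u + 3)/(3*u + 1)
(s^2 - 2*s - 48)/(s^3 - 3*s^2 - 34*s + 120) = (s - 8)/(s^2 - 9*s + 20)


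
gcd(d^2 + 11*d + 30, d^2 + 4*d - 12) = d + 6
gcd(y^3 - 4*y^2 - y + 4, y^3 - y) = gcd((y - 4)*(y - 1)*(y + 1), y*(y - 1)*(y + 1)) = y^2 - 1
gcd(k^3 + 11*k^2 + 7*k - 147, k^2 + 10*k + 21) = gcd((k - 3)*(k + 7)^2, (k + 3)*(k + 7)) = k + 7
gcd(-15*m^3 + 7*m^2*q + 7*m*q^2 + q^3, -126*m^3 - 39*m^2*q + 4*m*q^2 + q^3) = 3*m + q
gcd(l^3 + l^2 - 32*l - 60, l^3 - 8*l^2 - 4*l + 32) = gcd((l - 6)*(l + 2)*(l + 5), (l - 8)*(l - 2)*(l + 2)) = l + 2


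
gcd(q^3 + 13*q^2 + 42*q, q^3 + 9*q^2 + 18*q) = q^2 + 6*q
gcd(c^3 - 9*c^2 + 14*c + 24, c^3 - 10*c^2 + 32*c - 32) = c - 4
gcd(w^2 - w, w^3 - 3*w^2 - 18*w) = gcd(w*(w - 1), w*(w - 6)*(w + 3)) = w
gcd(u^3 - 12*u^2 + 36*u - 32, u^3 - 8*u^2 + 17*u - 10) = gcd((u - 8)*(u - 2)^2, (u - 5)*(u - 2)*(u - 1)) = u - 2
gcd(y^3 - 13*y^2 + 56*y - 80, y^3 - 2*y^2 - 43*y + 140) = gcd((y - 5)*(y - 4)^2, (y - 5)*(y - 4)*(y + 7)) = y^2 - 9*y + 20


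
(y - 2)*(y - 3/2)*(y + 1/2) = y^3 - 3*y^2 + 5*y/4 + 3/2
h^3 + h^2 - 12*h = h*(h - 3)*(h + 4)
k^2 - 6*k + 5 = (k - 5)*(k - 1)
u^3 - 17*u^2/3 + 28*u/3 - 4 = (u - 3)*(u - 2)*(u - 2/3)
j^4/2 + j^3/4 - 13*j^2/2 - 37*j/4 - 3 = (j/2 + 1/2)*(j - 4)*(j + 1/2)*(j + 3)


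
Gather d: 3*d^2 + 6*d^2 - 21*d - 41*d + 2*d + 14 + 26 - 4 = 9*d^2 - 60*d + 36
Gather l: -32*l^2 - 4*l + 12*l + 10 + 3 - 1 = -32*l^2 + 8*l + 12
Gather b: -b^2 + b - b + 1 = 1 - b^2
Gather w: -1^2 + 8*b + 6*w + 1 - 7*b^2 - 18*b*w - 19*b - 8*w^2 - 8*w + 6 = -7*b^2 - 11*b - 8*w^2 + w*(-18*b - 2) + 6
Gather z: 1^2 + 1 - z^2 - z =-z^2 - z + 2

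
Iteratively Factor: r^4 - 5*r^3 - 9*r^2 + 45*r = (r - 5)*(r^3 - 9*r) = (r - 5)*(r + 3)*(r^2 - 3*r) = (r - 5)*(r - 3)*(r + 3)*(r)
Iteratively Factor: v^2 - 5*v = (v - 5)*(v)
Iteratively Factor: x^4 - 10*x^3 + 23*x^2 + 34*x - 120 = (x - 4)*(x^3 - 6*x^2 - x + 30) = (x - 5)*(x - 4)*(x^2 - x - 6) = (x - 5)*(x - 4)*(x - 3)*(x + 2)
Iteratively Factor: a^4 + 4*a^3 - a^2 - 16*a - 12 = (a + 1)*(a^3 + 3*a^2 - 4*a - 12) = (a + 1)*(a + 3)*(a^2 - 4) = (a + 1)*(a + 2)*(a + 3)*(a - 2)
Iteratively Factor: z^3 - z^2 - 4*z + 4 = (z + 2)*(z^2 - 3*z + 2) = (z - 1)*(z + 2)*(z - 2)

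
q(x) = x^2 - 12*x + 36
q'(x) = 2*x - 12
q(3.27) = 7.45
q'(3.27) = -5.46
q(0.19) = 33.76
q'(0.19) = -11.62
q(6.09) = 0.01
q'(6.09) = 0.18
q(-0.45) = 41.60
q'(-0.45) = -12.90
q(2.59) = 11.63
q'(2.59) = -6.82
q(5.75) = 0.06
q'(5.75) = -0.50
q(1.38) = 21.34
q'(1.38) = -9.24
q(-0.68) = 44.62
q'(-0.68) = -13.36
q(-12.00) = 324.00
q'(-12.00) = -36.00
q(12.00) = 36.00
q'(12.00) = 12.00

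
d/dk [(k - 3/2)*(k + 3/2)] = 2*k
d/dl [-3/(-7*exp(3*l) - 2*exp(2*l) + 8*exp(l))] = 3*(-21*exp(2*l) - 4*exp(l) + 8)*exp(-l)/(7*exp(2*l) + 2*exp(l) - 8)^2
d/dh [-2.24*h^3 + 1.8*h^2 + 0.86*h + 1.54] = -6.72*h^2 + 3.6*h + 0.86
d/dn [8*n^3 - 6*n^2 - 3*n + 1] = 24*n^2 - 12*n - 3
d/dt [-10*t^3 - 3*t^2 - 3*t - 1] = -30*t^2 - 6*t - 3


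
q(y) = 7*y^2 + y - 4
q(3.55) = 87.77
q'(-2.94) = -40.16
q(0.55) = -1.33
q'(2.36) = 34.04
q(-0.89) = 0.65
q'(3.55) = 50.70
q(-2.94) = 53.57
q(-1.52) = 10.65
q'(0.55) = 8.70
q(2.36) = 37.35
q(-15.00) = 1556.00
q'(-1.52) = -20.28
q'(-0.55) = -6.70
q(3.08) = 65.48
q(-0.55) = -2.43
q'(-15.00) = -209.00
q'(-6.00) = -83.00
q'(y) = 14*y + 1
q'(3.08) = 44.12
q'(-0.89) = -11.46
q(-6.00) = 242.00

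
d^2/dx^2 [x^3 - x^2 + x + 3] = 6*x - 2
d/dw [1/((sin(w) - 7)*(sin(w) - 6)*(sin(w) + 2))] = (-3*sin(w)^2 + 22*sin(w) - 16)*cos(w)/((sin(w) - 7)^2*(sin(w) - 6)^2*(sin(w) + 2)^2)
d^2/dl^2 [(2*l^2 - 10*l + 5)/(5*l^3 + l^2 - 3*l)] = 2*(50*l^6 - 750*l^5 + 690*l^4 + 46*l^3 - 210*l^2 - 45*l + 45)/(l^3*(125*l^6 + 75*l^5 - 210*l^4 - 89*l^3 + 126*l^2 + 27*l - 27))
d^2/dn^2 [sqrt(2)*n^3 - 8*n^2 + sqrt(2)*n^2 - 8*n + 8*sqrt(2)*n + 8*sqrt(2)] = 6*sqrt(2)*n - 16 + 2*sqrt(2)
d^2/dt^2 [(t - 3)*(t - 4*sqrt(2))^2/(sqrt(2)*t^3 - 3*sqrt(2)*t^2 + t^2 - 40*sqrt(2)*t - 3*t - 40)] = 2*(-17*sqrt(2)*t^6 + 153*sqrt(2)*t^5 + 432*t^5 - 2043*sqrt(2)*t^4 - 2448*t^4 + 2595*sqrt(2)*t^3 + 6616*t^3 + 15192*sqrt(2)*t^2 + 34848*t^2 - 76896*t - 11232*sqrt(2)*t - 397344 - 78400*sqrt(2))/(2*sqrt(2)*t^9 - 18*sqrt(2)*t^8 + 6*t^8 - 183*sqrt(2)*t^7 - 54*t^7 - 557*t^6 + 1359*sqrt(2)*t^6 + 4149*t^5 + 7161*sqrt(2)*t^5 - 26721*sqrt(2)*t^4 + 22227*t^4 - 116840*sqrt(2)*t^3 - 85707*t^3 - 380280*t^2 - 43200*sqrt(2)*t^2 - 192000*sqrt(2)*t - 14400*t - 64000)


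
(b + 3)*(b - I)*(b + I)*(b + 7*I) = b^4 + 3*b^3 + 7*I*b^3 + b^2 + 21*I*b^2 + 3*b + 7*I*b + 21*I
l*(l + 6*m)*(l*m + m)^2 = l^4*m^2 + 6*l^3*m^3 + 2*l^3*m^2 + 12*l^2*m^3 + l^2*m^2 + 6*l*m^3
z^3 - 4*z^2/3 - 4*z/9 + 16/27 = (z - 4/3)*(z - 2/3)*(z + 2/3)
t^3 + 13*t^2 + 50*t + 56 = (t + 2)*(t + 4)*(t + 7)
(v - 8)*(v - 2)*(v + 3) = v^3 - 7*v^2 - 14*v + 48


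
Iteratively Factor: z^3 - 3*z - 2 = (z + 1)*(z^2 - z - 2) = (z - 2)*(z + 1)*(z + 1)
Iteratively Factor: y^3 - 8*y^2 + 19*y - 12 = (y - 3)*(y^2 - 5*y + 4) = (y - 3)*(y - 1)*(y - 4)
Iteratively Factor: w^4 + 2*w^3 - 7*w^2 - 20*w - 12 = (w + 2)*(w^3 - 7*w - 6) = (w + 1)*(w + 2)*(w^2 - w - 6) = (w + 1)*(w + 2)^2*(w - 3)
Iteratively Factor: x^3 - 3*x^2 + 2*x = (x)*(x^2 - 3*x + 2) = x*(x - 2)*(x - 1)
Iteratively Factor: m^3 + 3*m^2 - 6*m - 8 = (m - 2)*(m^2 + 5*m + 4) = (m - 2)*(m + 1)*(m + 4)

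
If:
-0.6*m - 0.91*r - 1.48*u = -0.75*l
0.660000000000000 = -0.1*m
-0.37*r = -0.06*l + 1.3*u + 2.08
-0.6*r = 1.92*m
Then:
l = 5.86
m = -6.60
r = 21.12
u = -7.34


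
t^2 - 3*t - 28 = (t - 7)*(t + 4)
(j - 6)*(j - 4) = j^2 - 10*j + 24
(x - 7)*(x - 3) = x^2 - 10*x + 21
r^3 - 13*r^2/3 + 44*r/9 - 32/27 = (r - 8/3)*(r - 4/3)*(r - 1/3)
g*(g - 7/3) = g^2 - 7*g/3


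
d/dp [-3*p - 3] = -3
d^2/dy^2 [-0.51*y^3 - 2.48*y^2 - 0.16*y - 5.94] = -3.06*y - 4.96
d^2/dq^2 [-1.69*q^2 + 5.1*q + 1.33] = -3.38000000000000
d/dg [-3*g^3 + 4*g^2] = g*(8 - 9*g)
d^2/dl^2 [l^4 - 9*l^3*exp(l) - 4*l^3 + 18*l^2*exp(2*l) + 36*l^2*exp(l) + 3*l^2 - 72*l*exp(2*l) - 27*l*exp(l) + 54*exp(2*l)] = -9*l^3*exp(l) + 72*l^2*exp(2*l) - 18*l^2*exp(l) + 12*l^2 - 144*l*exp(2*l) + 63*l*exp(l) - 24*l - 36*exp(2*l) + 18*exp(l) + 6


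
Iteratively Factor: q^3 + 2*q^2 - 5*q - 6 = (q + 3)*(q^2 - q - 2) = (q + 1)*(q + 3)*(q - 2)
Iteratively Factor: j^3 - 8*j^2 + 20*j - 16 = (j - 2)*(j^2 - 6*j + 8) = (j - 4)*(j - 2)*(j - 2)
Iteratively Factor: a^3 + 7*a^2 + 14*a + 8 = (a + 2)*(a^2 + 5*a + 4) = (a + 1)*(a + 2)*(a + 4)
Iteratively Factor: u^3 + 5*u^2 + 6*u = (u + 2)*(u^2 + 3*u) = (u + 2)*(u + 3)*(u)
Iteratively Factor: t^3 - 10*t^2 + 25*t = (t - 5)*(t^2 - 5*t) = (t - 5)^2*(t)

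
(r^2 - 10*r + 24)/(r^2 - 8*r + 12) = (r - 4)/(r - 2)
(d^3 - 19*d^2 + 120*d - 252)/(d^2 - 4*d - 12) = (d^2 - 13*d + 42)/(d + 2)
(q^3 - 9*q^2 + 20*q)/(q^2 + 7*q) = (q^2 - 9*q + 20)/(q + 7)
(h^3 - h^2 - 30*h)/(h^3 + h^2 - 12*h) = (h^2 - h - 30)/(h^2 + h - 12)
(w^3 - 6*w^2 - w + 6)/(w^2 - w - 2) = (w^2 - 7*w + 6)/(w - 2)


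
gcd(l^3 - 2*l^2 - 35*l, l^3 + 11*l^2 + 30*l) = l^2 + 5*l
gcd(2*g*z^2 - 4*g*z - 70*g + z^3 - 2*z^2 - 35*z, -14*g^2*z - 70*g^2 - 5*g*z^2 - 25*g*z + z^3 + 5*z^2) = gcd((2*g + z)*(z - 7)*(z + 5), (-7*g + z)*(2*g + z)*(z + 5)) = 2*g*z + 10*g + z^2 + 5*z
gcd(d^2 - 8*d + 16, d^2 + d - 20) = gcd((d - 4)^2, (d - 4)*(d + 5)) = d - 4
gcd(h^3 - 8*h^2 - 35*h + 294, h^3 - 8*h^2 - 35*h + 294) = h^3 - 8*h^2 - 35*h + 294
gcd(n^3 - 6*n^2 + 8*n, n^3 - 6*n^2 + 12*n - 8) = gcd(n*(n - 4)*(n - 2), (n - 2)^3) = n - 2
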